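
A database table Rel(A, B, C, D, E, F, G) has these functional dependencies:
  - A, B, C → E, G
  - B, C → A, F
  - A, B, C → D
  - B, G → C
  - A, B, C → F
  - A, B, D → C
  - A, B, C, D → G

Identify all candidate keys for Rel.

{A, B, D}, {B, C}, {B, G}

No FD produces {B}, so it must be in every candidate key.
{B, C}⁺ = {A, B, C, D, E, F, G}, which is every attribute, so {B, C} is a candidate key.
{B, G}⁺ = {A, B, C, D, E, F, G}, which is every attribute, so {B, G} is a candidate key.
{A, B, D}⁺ = {A, B, C, D, E, F, G}, which is every attribute, so {A, B, D} is a candidate key.
No proper subset of any of these is a key, and no other minimal superkey exists.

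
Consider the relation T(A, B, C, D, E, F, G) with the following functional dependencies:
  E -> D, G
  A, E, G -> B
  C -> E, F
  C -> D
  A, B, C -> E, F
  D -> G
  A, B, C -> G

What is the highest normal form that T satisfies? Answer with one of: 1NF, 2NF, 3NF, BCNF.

Candidate key: {A, C}. Prime attributes: {A, C}.
E -> D, G breaks BCNF: {E}⁺ = {D, E, G}, so {E} is not a superkey.
Because {D, G} are non-prime and the left side of E -> D, G is not a superkey, the relation is not in 3NF.
{C} is a proper subset of the key {A, C}, and {C}⁺ contains the non-prime attributes {D, E, F, G} — a partial dependency, so 2NF is violated.

1NF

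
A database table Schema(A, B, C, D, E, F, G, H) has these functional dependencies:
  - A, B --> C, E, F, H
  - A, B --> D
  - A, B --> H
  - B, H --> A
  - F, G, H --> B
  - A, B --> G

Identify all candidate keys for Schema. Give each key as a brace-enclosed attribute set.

{A, B}, {B, H}, {F, G, H}

{A, B}⁺ = {A, B, C, D, E, F, G, H}, which is every attribute, so {A, B} is a candidate key.
{B, H}⁺ = {A, B, C, D, E, F, G, H}, which is every attribute, so {B, H} is a candidate key.
{F, G, H}⁺ = {A, B, C, D, E, F, G, H}, which is every attribute, so {F, G, H} is a candidate key.
Any other superkey properly contains one of these, so there are no further candidate keys.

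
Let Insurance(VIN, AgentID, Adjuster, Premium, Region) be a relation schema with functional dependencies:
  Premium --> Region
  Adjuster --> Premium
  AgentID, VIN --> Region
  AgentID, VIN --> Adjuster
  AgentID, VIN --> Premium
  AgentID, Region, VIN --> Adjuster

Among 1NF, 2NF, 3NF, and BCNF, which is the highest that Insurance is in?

2NF

Candidate key: {AgentID, VIN}. Prime attributes: {AgentID, VIN}.
Premium --> Region: {Premium}⁺ = {Premium, Region}, which is not all of the attributes, so the left side is not a superkey — BCNF is violated.
Because {Region} is non-prime and the left side of Premium --> Region is not a superkey, the relation is not in 3NF.
Checking every proper subset of each key, none determines a non-prime attribute — 2NF is satisfied.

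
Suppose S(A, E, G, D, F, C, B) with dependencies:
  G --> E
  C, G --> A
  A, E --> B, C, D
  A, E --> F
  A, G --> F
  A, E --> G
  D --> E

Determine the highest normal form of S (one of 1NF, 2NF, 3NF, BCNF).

Candidate keys: {A, D}, {A, E}, {A, G}, {C, G}. Prime attributes: {A, C, D, E, G}.
For G --> E we have {G}⁺ = {E, G}; {G} is not a superkey, so BCNF fails.
Its right-hand attributes {E} are all prime, as are those of every other non-superkey FD — the relation is in 3NF.

3NF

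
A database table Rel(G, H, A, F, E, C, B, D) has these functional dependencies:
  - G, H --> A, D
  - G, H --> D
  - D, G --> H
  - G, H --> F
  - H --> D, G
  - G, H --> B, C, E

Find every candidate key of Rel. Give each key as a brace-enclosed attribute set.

{H}⁺ = {A, B, C, D, E, F, G, H} — all of the relation — so {H} is a candidate key.
{D, G}⁺ = {A, B, C, D, E, F, G, H} — all of the relation — so {D, G} is a candidate key.
Any other superkey properly contains one of these, so there are no further candidate keys.

{D, G}, {H}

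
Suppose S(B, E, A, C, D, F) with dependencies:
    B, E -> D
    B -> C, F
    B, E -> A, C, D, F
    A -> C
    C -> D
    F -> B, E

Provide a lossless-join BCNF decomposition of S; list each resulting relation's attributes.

Candidate keys of the original relation: {B}, {F}.
In {A, B, C, D, E, F}, {A} is not a superkey ({A}⁺ restricted to this set is {A, C, D}), so split on A -> C, D into {A, C, D} and {A, B, E, F}.
In {A, C, D}, {C} is not a superkey ({C}⁺ restricted to this set is {C, D}), so split on C -> D into {C, D} and {A, C}.
{C, D}: every determinant is a superkey — BCNF.
{A, C}: every determinant is a superkey — BCNF.
{A, B, E, F}: every determinant is a superkey — BCNF.

{A, B, E, F}; {A, C}; {C, D}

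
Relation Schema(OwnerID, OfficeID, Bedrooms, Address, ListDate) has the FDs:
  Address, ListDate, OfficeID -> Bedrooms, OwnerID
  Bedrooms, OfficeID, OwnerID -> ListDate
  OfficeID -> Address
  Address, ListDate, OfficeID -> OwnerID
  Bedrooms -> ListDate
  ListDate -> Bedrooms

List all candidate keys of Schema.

{Bedrooms, OfficeID}, {ListDate, OfficeID}

No FD produces {OfficeID}, so it must be in every candidate key.
Closure of {Bedrooms, OfficeID} is {Address, Bedrooms, ListDate, OfficeID, OwnerID}, the whole schema; {Bedrooms, OfficeID} is a candidate key.
Closure of {ListDate, OfficeID} is {Address, Bedrooms, ListDate, OfficeID, OwnerID}, the whole schema; {ListDate, OfficeID} is a candidate key.
These are minimal and exhaustive — every other superkey contains one of them.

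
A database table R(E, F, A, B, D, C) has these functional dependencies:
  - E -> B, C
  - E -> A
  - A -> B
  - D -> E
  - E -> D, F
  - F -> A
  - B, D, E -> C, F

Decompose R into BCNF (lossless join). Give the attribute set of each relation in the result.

Candidate keys of the original relation: {D}, {E}.
In {A, B, C, D, E, F}, {A} is not a superkey ({A}⁺ restricted to this set is {A, B}), so split on A -> B into {A, B} and {A, C, D, E, F}.
{A, B}: every determinant is a superkey — BCNF.
In {A, C, D, E, F}, {F} is not a superkey ({F}⁺ restricted to this set is {A, F}), so split on F -> A into {A, F} and {C, D, E, F}.
{A, F}: every determinant is a superkey — BCNF.
{C, D, E, F}: every determinant is a superkey — BCNF.

{A, B}; {A, F}; {C, D, E, F}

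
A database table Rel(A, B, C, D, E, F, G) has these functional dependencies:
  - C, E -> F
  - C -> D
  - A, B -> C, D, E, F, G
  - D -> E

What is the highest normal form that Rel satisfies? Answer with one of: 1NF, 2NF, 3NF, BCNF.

2NF

Candidate key: {A, B}. Prime attributes: {A, B}.
For C, E -> F we have {C, E}⁺ = {C, D, E, F}; {C, E} is not a superkey, so BCNF fails.
C, E -> F has non-prime {F} on the right and a non-superkey on the left, so 3NF fails.
Checking every proper subset of each key, none determines a non-prime attribute — 2NF is satisfied.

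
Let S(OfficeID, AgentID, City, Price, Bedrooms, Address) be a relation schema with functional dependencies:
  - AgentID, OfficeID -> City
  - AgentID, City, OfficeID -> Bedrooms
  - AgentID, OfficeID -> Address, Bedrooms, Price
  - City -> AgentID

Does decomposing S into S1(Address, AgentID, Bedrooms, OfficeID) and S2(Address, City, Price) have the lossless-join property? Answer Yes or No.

No

S1 ∩ S2 = {Address}; its closure under F is {Address}.
Neither S1 nor S2 is contained in that closure, so the decomposition is lossy.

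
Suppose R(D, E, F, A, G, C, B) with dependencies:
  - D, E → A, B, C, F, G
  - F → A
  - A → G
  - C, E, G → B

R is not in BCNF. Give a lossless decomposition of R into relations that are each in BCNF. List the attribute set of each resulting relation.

Candidate key of the original relation: {D, E}.
In {A, B, C, D, E, F, G}, {F} is not a superkey ({F}⁺ restricted to this set is {A, F, G}), so split on F → A, G into {A, F, G} and {B, C, D, E, F}.
In {A, F, G}, {A} is not a superkey ({A}⁺ restricted to this set is {A, G}), so split on A → G into {A, G} and {A, F}.
{A, G} has no BCNF violation.
{A, F} has no BCNF violation.
In {B, C, D, E, F}, {C, E, F} is not a superkey ({C, E, F}⁺ restricted to this set is {B, C, E, F}), so split on C, E, F → B into {B, C, E, F} and {C, D, E, F}.
{B, C, E, F} has no BCNF violation.
{C, D, E, F} has no BCNF violation.

{A, F}; {A, G}; {B, C, E, F}; {C, D, E, F}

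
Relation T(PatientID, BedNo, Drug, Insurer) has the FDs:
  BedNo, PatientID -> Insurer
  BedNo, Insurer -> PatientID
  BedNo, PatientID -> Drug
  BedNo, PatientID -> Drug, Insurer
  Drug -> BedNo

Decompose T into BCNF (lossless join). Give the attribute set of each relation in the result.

Candidate keys of the original relation: {BedNo, Insurer}, {BedNo, PatientID}, {Drug, Insurer}, {Drug, PatientID}.
Within {BedNo, Drug, Insurer, PatientID}: {Drug}⁺ ∩ {BedNo, Drug, Insurer, PatientID} = {BedNo, Drug}, not the whole set, so Drug -> BedNo violates BCNF; decompose into {BedNo, Drug} and {Drug, Insurer, PatientID}.
{BedNo, Drug}: every determinant is a superkey — BCNF.
{Drug, Insurer, PatientID}: every determinant is a superkey — BCNF.

{BedNo, Drug}; {Drug, Insurer, PatientID}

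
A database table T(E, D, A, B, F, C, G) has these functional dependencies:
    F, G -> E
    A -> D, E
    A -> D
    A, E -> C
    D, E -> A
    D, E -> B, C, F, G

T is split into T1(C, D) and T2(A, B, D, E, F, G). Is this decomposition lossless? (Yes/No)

T1 ∩ T2 = {D}; its closure under F is {D}.
Neither T1 nor T2 is contained in that closure, so the decomposition is lossy.

No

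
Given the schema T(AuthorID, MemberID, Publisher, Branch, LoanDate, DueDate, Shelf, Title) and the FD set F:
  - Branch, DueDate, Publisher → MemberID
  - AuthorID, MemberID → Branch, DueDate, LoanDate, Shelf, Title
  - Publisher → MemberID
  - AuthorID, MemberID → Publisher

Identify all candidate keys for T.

{AuthorID, MemberID}, {AuthorID, Publisher}

{AuthorID} never appears on the right of any FD, so every key must include it.
{AuthorID, MemberID}⁺ = {AuthorID, Branch, DueDate, LoanDate, MemberID, Publisher, Shelf, Title} — all of the relation — so {AuthorID, MemberID} is a candidate key.
{AuthorID, Publisher}⁺ = {AuthorID, Branch, DueDate, LoanDate, MemberID, Publisher, Shelf, Title} — all of the relation — so {AuthorID, Publisher} is a candidate key.
These are minimal and exhaustive — every other superkey contains one of them.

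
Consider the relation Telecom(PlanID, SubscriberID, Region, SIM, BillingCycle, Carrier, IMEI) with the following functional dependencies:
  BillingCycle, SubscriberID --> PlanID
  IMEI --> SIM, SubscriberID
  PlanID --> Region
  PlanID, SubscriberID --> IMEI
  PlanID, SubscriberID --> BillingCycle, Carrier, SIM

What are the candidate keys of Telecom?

{BillingCycle, IMEI}⁺ = {BillingCycle, Carrier, IMEI, PlanID, Region, SIM, SubscriberID}, which is every attribute, so {BillingCycle, IMEI} is a candidate key.
{BillingCycle, SubscriberID}⁺ = {BillingCycle, Carrier, IMEI, PlanID, Region, SIM, SubscriberID}, which is every attribute, so {BillingCycle, SubscriberID} is a candidate key.
{IMEI, PlanID}⁺ = {BillingCycle, Carrier, IMEI, PlanID, Region, SIM, SubscriberID}, which is every attribute, so {IMEI, PlanID} is a candidate key.
{PlanID, SubscriberID}⁺ = {BillingCycle, Carrier, IMEI, PlanID, Region, SIM, SubscriberID}, which is every attribute, so {PlanID, SubscriberID} is a candidate key.
Any other superkey properly contains one of these, so there are no further candidate keys.

{BillingCycle, IMEI}, {BillingCycle, SubscriberID}, {IMEI, PlanID}, {PlanID, SubscriberID}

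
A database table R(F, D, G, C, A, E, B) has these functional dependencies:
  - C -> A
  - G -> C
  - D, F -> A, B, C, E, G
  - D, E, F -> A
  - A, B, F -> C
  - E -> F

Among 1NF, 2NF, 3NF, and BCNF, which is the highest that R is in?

Candidate keys: {D, E}, {D, F}. Prime attributes: {D, E, F}.
For C -> A we have {C}⁺ = {A, C}; {C} is not a superkey, so BCNF fails.
C -> A determines the non-prime attribute {A} from a non-superkey — 3NF is violated.
Checking every proper subset of each key, none determines a non-prime attribute — 2NF is satisfied.

2NF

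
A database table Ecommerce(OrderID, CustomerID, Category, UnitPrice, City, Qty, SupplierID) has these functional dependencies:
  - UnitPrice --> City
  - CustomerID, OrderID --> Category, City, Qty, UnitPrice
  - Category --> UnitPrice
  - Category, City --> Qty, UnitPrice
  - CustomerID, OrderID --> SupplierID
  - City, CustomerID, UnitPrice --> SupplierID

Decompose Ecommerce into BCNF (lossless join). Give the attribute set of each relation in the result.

Candidate key of the original relation: {CustomerID, OrderID}.
{Category, City, CustomerID, OrderID, Qty, SupplierID, UnitPrice}: {UnitPrice} determines {City, UnitPrice} here but is not a superkey — split on UnitPrice --> City, giving {City, UnitPrice} and {Category, CustomerID, OrderID, Qty, SupplierID, UnitPrice}.
{City, UnitPrice}: every determinant is a superkey — BCNF.
{Category, CustomerID, OrderID, Qty, SupplierID, UnitPrice}: {Category} determines {Category, Qty, UnitPrice} here but is not a superkey — split on Category --> Qty, UnitPrice, giving {Category, Qty, UnitPrice} and {Category, CustomerID, OrderID, SupplierID}.
{Category, Qty, UnitPrice}: every determinant is a superkey — BCNF.
{Category, CustomerID, OrderID, SupplierID}: {Category, CustomerID} determines {Category, CustomerID, SupplierID} here but is not a superkey — split on Category, CustomerID --> SupplierID, giving {Category, CustomerID, SupplierID} and {Category, CustomerID, OrderID}.
{Category, CustomerID, SupplierID}: every determinant is a superkey — BCNF.
{Category, CustomerID, OrderID}: every determinant is a superkey — BCNF.

{Category, CustomerID, OrderID}; {Category, CustomerID, SupplierID}; {Category, Qty, UnitPrice}; {City, UnitPrice}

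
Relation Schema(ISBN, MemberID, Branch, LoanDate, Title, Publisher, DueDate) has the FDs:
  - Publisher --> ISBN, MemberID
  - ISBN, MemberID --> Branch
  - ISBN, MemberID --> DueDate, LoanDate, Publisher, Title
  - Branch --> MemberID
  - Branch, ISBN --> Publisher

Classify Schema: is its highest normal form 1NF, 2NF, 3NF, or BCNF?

Candidate keys: {Branch, ISBN}, {ISBN, MemberID}, {Publisher}. Prime attributes: {Branch, ISBN, MemberID, Publisher}.
For Branch --> MemberID we have {Branch}⁺ = {Branch, MemberID}; {Branch} is not a superkey, so BCNF fails.
Its right-hand attributes {MemberID} are all prime, as are those of every other non-superkey FD — the relation is in 3NF.

3NF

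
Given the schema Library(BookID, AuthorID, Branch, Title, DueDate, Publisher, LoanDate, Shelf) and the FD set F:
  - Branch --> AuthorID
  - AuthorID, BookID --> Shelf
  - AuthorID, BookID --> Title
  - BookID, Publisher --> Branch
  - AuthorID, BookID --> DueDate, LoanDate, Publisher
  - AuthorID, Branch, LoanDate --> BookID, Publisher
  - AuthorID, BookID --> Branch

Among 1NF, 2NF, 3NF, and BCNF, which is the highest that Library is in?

Candidate keys: {AuthorID, BookID}, {BookID, Branch}, {BookID, Publisher}, {Branch, LoanDate}. Prime attributes: {AuthorID, BookID, Branch, LoanDate, Publisher}.
For Branch --> AuthorID we have {Branch}⁺ = {AuthorID, Branch}; {Branch} is not a superkey, so BCNF fails.
Since {AuthorID} ⊆ prime attributes and every other non-superkey FD also has a prime right side, the schema is in 3NF.

3NF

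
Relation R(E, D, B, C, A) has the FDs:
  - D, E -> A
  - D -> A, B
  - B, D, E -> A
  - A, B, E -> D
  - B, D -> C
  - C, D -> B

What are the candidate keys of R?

{A, B, E}, {D, E}

No FD produces {E}, so it must be in every candidate key.
{D, E}⁺ = {A, B, C, D, E}, which is every attribute, so {D, E} is a candidate key.
{A, B, E}⁺ = {A, B, C, D, E}, which is every attribute, so {A, B, E} is a candidate key.
Any other superkey properly contains one of these, so there are no further candidate keys.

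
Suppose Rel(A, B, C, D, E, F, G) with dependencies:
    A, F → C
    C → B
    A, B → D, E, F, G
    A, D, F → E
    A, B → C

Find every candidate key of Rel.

{A, B}, {A, C}, {A, F}

{A} never appears on the right of any FD, so every key must include it.
{A, B}⁺ = {A, B, C, D, E, F, G} — all of the relation — so {A, B} is a candidate key.
{A, C}⁺ = {A, B, C, D, E, F, G} — all of the relation — so {A, C} is a candidate key.
{A, F}⁺ = {A, B, C, D, E, F, G} — all of the relation — so {A, F} is a candidate key.
These are minimal and exhaustive — every other superkey contains one of them.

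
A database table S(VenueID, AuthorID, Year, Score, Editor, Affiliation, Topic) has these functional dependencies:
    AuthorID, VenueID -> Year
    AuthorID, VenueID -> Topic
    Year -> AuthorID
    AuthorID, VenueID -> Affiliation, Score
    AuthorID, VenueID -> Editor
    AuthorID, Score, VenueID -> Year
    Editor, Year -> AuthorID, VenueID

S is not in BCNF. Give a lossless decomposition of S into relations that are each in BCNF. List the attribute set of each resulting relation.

{Affiliation, Editor, Score, Topic, VenueID, Year}; {AuthorID, Year}

Candidate keys of the original relation: {AuthorID, VenueID}, {Editor, Year}, {VenueID, Year}.
{Affiliation, AuthorID, Editor, Score, Topic, VenueID, Year}: {Year} determines {AuthorID, Year} here but is not a superkey — split on Year -> AuthorID, giving {AuthorID, Year} and {Affiliation, Editor, Score, Topic, VenueID, Year}.
{AuthorID, Year} is in BCNF.
{Affiliation, Editor, Score, Topic, VenueID, Year} is in BCNF.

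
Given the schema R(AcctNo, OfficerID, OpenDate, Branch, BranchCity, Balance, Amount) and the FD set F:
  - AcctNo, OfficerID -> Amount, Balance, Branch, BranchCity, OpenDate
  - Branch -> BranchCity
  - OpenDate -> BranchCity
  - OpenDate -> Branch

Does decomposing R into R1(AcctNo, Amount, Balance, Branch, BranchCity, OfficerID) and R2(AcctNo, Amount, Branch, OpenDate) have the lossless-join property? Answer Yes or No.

The shared attributes are {AcctNo, Amount, Branch} and {AcctNo, Amount, Branch}⁺ = {AcctNo, Amount, Branch, BranchCity}.
R1 ⊄ {AcctNo, Amount, Branch, BranchCity} and R2 ⊄ {AcctNo, Amount, Branch, BranchCity}, so the split is lossy.

No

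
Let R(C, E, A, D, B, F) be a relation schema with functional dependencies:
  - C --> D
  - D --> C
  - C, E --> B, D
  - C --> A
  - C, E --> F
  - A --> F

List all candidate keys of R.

{C, E}, {D, E}

Attributes never on any right-hand side: {E} — every candidate key must contain it.
Closure of {C, E} is {A, B, C, D, E, F}, the whole schema; {C, E} is a candidate key.
Closure of {D, E} is {A, B, C, D, E, F}, the whole schema; {D, E} is a candidate key.
These are minimal and exhaustive — every other superkey contains one of them.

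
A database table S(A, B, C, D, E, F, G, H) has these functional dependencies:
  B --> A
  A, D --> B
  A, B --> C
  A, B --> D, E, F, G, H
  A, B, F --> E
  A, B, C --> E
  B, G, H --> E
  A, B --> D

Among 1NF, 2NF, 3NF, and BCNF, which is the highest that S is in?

BCNF

Candidate keys: {A, D}, {B}. Prime attributes: {A, B, D}.
Each dependency's left side is a superkey — BCNF holds.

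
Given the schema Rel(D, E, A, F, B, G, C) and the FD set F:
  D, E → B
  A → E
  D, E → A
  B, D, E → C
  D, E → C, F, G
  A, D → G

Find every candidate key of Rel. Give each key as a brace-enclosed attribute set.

No FD produces {D}, so it must be in every candidate key.
Closure of {A, D} is {A, B, C, D, E, F, G}, the whole schema; {A, D} is a candidate key.
Closure of {D, E} is {A, B, C, D, E, F, G}, the whole schema; {D, E} is a candidate key.
These are minimal and exhaustive — every other superkey contains one of them.

{A, D}, {D, E}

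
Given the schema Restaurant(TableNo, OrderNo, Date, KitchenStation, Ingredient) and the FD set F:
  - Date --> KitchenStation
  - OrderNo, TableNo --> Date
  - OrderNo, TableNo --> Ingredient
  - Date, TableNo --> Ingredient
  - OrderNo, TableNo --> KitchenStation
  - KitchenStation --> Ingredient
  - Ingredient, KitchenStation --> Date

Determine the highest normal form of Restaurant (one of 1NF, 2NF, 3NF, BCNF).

Candidate key: {OrderNo, TableNo}. Prime attributes: {OrderNo, TableNo}.
Date --> KitchenStation: {Date}⁺ = {Date, Ingredient, KitchenStation}, which is not all of the attributes, so the left side is not a superkey — BCNF is violated.
Date --> KitchenStation has non-prime {KitchenStation} on the right and a non-superkey on the left, so 3NF fails.
No proper subset of a key has a non-prime attribute in its closure, so there is no partial dependency; 2NF holds.

2NF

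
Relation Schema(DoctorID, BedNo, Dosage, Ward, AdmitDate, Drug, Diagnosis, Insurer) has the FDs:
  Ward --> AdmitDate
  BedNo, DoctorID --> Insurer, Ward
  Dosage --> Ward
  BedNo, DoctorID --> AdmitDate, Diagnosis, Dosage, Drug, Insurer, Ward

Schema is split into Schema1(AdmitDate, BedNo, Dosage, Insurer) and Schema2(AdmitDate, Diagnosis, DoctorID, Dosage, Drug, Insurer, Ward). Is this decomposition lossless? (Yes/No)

No

Schema1 ∩ Schema2 = {AdmitDate, Dosage, Insurer}; its closure under F is {AdmitDate, Dosage, Insurer, Ward}.
Schema1 ⊄ {AdmitDate, Dosage, Insurer, Ward} and Schema2 ⊄ {AdmitDate, Dosage, Insurer, Ward}, so the split is lossy.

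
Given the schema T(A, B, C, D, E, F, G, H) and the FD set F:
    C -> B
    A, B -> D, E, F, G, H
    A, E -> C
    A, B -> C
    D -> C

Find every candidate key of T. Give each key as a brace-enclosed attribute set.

{A, B}, {A, C}, {A, D}, {A, E}

{A} never appears on the right of any FD, so every key must include it.
Closure of {A, B} is {A, B, C, D, E, F, G, H}, the whole schema; {A, B} is a candidate key.
Closure of {A, C} is {A, B, C, D, E, F, G, H}, the whole schema; {A, C} is a candidate key.
Closure of {A, D} is {A, B, C, D, E, F, G, H}, the whole schema; {A, D} is a candidate key.
Closure of {A, E} is {A, B, C, D, E, F, G, H}, the whole schema; {A, E} is a candidate key.
Any other superkey properly contains one of these, so there are no further candidate keys.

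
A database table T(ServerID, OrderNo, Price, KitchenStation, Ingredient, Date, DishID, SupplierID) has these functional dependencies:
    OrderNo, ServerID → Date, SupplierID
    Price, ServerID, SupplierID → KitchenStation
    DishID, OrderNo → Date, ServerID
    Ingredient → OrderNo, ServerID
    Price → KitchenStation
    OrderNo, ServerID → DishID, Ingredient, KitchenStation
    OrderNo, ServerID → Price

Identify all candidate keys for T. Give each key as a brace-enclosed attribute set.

{DishID, OrderNo}, {Ingredient}, {OrderNo, ServerID}

{Ingredient} is a candidate key since {Ingredient}⁺ = {Date, DishID, Ingredient, KitchenStation, OrderNo, Price, ServerID, SupplierID} covers every attribute.
{DishID, OrderNo} is a candidate key since {DishID, OrderNo}⁺ = {Date, DishID, Ingredient, KitchenStation, OrderNo, Price, ServerID, SupplierID} covers every attribute.
{OrderNo, ServerID} is a candidate key since {OrderNo, ServerID}⁺ = {Date, DishID, Ingredient, KitchenStation, OrderNo, Price, ServerID, SupplierID} covers every attribute.
No proper subset of any of these is a key, and no other minimal superkey exists.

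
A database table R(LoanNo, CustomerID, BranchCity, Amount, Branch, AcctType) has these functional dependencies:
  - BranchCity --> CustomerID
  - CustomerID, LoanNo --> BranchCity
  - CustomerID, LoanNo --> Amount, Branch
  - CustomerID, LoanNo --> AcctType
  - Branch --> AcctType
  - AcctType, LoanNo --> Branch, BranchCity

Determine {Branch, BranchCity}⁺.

{AcctType, Branch, BranchCity, CustomerID}

Start with {Branch, BranchCity}.
BranchCity --> CustomerID applies; add {CustomerID} → now {Branch, BranchCity, CustomerID}.
Branch --> AcctType applies; add {AcctType} → now {AcctType, Branch, BranchCity, CustomerID}.
No further FD applies.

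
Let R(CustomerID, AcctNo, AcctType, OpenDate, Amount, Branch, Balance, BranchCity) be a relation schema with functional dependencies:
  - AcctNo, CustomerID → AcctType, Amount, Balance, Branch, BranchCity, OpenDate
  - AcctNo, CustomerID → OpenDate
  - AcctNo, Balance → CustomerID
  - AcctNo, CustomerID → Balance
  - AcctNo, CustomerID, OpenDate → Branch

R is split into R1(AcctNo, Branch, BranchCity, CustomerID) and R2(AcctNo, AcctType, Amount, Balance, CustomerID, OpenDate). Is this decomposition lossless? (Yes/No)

Yes

R1 ∩ R2 = {AcctNo, CustomerID}; its closure under F is {AcctNo, AcctType, Amount, Balance, Branch, BranchCity, CustomerID, OpenDate}.
Since R1 ⊆ {AcctNo, AcctType, Amount, Balance, Branch, BranchCity, CustomerID, OpenDate}, the intersection is a superkey of R1; the decomposition is lossless.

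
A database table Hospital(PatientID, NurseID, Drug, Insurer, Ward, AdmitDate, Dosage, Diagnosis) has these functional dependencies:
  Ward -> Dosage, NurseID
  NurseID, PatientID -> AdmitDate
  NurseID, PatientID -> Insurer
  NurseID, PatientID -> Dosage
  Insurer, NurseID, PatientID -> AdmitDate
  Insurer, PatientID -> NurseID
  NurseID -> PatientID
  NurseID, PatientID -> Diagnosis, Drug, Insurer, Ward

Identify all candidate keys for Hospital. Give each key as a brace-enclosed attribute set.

Closure of {NurseID} is {AdmitDate, Diagnosis, Dosage, Drug, Insurer, NurseID, PatientID, Ward}, the whole schema; {NurseID} is a candidate key.
Closure of {Ward} is {AdmitDate, Diagnosis, Dosage, Drug, Insurer, NurseID, PatientID, Ward}, the whole schema; {Ward} is a candidate key.
Closure of {Insurer, PatientID} is {AdmitDate, Diagnosis, Dosage, Drug, Insurer, NurseID, PatientID, Ward}, the whole schema; {Insurer, PatientID} is a candidate key.
These are minimal and exhaustive — every other superkey contains one of them.

{Insurer, PatientID}, {NurseID}, {Ward}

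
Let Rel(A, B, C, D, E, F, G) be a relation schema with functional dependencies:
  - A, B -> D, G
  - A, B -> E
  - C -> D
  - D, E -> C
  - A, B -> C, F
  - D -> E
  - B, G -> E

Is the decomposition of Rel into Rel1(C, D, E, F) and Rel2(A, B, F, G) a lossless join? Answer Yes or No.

No

The shared attributes are {F} and {F}⁺ = {F}.
The closure covers neither Rel1 nor Rel2 entirely; the join is not lossless.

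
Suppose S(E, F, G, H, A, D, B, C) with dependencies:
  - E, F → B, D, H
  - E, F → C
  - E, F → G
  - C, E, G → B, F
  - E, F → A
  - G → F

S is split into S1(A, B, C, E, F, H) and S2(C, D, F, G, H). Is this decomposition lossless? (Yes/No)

S1 ∩ S2 = {C, F, H}; its closure under F is {C, F, H}.
Neither S1 nor S2 is contained in that closure, so the decomposition is lossy.

No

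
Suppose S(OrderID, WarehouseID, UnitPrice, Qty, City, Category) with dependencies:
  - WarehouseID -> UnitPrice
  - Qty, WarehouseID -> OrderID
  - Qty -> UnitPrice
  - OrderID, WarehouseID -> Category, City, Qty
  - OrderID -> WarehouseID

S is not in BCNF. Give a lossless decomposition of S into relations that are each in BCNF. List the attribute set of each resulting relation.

{Category, City, OrderID, Qty, WarehouseID}; {UnitPrice, WarehouseID}

Candidate keys of the original relation: {OrderID}, {Qty, WarehouseID}.
{Category, City, OrderID, Qty, UnitPrice, WarehouseID}: {WarehouseID} determines {UnitPrice, WarehouseID} here but is not a superkey — split on WarehouseID -> UnitPrice, giving {UnitPrice, WarehouseID} and {Category, City, OrderID, Qty, WarehouseID}.
{UnitPrice, WarehouseID}: every determinant is a superkey — BCNF.
{Category, City, OrderID, Qty, WarehouseID}: every determinant is a superkey — BCNF.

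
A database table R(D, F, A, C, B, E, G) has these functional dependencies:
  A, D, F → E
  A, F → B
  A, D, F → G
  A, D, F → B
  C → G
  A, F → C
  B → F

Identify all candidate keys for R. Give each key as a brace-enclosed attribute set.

{A, B, D}, {A, D, F}

No FD produces {A, D}, so they must be in every candidate key.
Closure of {A, B, D} is {A, B, C, D, E, F, G}, the whole schema; {A, B, D} is a candidate key.
Closure of {A, D, F} is {A, B, C, D, E, F, G}, the whole schema; {A, D, F} is a candidate key.
No proper subset of any of these is a key, and no other minimal superkey exists.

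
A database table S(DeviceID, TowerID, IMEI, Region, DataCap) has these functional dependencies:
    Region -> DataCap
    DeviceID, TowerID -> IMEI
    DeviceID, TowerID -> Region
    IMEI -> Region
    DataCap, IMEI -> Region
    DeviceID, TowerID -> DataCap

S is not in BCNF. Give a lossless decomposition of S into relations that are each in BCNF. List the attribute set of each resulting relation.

{DataCap, Region}; {DeviceID, IMEI, TowerID}; {IMEI, Region}

Candidate key of the original relation: {DeviceID, TowerID}.
In {DataCap, DeviceID, IMEI, Region, TowerID}, {Region} is not a superkey ({Region}⁺ restricted to this set is {DataCap, Region}), so split on Region -> DataCap into {DataCap, Region} and {DeviceID, IMEI, Region, TowerID}.
{DataCap, Region} has no BCNF violation.
In {DeviceID, IMEI, Region, TowerID}, {IMEI} is not a superkey ({IMEI}⁺ restricted to this set is {IMEI, Region}), so split on IMEI -> Region into {IMEI, Region} and {DeviceID, IMEI, TowerID}.
{IMEI, Region} has no BCNF violation.
{DeviceID, IMEI, TowerID} has no BCNF violation.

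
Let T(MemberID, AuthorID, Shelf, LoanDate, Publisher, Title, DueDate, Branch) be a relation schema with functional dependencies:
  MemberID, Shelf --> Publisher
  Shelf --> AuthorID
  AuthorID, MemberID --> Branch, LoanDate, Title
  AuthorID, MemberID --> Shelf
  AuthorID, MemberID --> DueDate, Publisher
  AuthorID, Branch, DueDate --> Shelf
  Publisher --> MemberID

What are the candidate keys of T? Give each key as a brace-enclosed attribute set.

{AuthorID, MemberID}, {AuthorID, Publisher}, {MemberID, Shelf}, {Publisher, Shelf}

{AuthorID, MemberID}⁺ = {AuthorID, Branch, DueDate, LoanDate, MemberID, Publisher, Shelf, Title}, which is every attribute, so {AuthorID, MemberID} is a candidate key.
{AuthorID, Publisher}⁺ = {AuthorID, Branch, DueDate, LoanDate, MemberID, Publisher, Shelf, Title}, which is every attribute, so {AuthorID, Publisher} is a candidate key.
{MemberID, Shelf}⁺ = {AuthorID, Branch, DueDate, LoanDate, MemberID, Publisher, Shelf, Title}, which is every attribute, so {MemberID, Shelf} is a candidate key.
{Publisher, Shelf}⁺ = {AuthorID, Branch, DueDate, LoanDate, MemberID, Publisher, Shelf, Title}, which is every attribute, so {Publisher, Shelf} is a candidate key.
No proper subset of any of these is a key, and no other minimal superkey exists.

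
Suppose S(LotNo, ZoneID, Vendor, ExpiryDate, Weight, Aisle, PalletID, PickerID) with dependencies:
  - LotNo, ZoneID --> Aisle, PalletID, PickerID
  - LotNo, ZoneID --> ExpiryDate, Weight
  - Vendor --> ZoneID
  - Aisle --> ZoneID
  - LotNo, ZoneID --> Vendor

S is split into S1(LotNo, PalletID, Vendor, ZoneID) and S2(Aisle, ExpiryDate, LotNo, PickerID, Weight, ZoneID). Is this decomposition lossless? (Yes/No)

Yes

Common attributes: {LotNo, ZoneID}; their closure is {Aisle, ExpiryDate, LotNo, PalletID, PickerID, Vendor, Weight, ZoneID}.
S1 is contained in that closure, so S1 ∩ S2 --> S1 holds and the join is lossless.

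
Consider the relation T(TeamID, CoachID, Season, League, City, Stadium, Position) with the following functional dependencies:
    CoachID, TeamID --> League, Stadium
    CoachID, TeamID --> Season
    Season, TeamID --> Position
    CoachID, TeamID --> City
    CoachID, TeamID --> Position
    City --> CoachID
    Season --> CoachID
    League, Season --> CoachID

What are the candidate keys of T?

{City, TeamID}, {CoachID, TeamID}, {Season, TeamID}

Attributes never on any right-hand side: {TeamID} — every candidate key must contain it.
Closure of {City, TeamID} is {City, CoachID, League, Position, Season, Stadium, TeamID}, the whole schema; {City, TeamID} is a candidate key.
Closure of {CoachID, TeamID} is {City, CoachID, League, Position, Season, Stadium, TeamID}, the whole schema; {CoachID, TeamID} is a candidate key.
Closure of {Season, TeamID} is {City, CoachID, League, Position, Season, Stadium, TeamID}, the whole schema; {Season, TeamID} is a candidate key.
No proper subset of any of these is a key, and no other minimal superkey exists.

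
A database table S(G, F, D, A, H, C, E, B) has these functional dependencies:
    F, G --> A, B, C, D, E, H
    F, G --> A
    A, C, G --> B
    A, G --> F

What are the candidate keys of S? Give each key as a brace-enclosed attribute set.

{A, G}, {F, G}

{G} never appears on the right of any FD, so every key must include it.
Closure of {A, G} is {A, B, C, D, E, F, G, H}, the whole schema; {A, G} is a candidate key.
Closure of {F, G} is {A, B, C, D, E, F, G, H}, the whole schema; {F, G} is a candidate key.
Any other superkey properly contains one of these, so there are no further candidate keys.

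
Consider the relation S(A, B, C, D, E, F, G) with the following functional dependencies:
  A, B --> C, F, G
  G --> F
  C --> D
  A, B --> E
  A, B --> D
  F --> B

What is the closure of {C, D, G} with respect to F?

{B, C, D, F, G}

Start with {C, D, G}.
G --> F applies; add {F} → now {C, D, F, G}.
F --> B applies; add {B} → now {B, C, D, F, G}.
No further FD applies.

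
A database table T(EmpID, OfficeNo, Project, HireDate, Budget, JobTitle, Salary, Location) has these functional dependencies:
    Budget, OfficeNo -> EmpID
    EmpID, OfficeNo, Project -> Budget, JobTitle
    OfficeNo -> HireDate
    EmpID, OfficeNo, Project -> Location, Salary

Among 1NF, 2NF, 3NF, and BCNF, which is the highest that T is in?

Candidate keys: {Budget, OfficeNo, Project}, {EmpID, OfficeNo, Project}. Prime attributes: {Budget, EmpID, OfficeNo, Project}.
Budget, OfficeNo -> EmpID breaks BCNF: {Budget, OfficeNo}⁺ = {Budget, EmpID, HireDate, OfficeNo}, so {Budget, OfficeNo} is not a superkey.
OfficeNo -> HireDate has non-prime {HireDate} on the right and a non-superkey on the left, so 3NF fails.
The proper key subset {OfficeNo} of {Budget, OfficeNo, Project} determines non-prime {HireDate}, so the relation is not even in 2NF.

1NF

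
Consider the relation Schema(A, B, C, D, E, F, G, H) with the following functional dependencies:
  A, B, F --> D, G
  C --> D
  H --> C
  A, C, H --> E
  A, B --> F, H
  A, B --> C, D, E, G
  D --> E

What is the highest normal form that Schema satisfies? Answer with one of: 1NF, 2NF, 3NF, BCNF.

2NF

Candidate key: {A, B}. Prime attributes: {A, B}.
For C --> D we have {C}⁺ = {C, D, E}; {C} is not a superkey, so BCNF fails.
C --> D determines the non-prime attribute {D} from a non-superkey — 3NF is violated.
No proper subset of a key has a non-prime attribute in its closure, so there is no partial dependency; 2NF holds.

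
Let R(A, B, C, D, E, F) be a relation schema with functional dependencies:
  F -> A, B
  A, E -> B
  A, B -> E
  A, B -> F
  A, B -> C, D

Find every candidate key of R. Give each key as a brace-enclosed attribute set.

{A, B}, {A, E}, {F}

{F} is a candidate key since {F}⁺ = {A, B, C, D, E, F} covers every attribute.
{A, B} is a candidate key since {A, B}⁺ = {A, B, C, D, E, F} covers every attribute.
{A, E} is a candidate key since {A, E}⁺ = {A, B, C, D, E, F} covers every attribute.
Any other superkey properly contains one of these, so there are no further candidate keys.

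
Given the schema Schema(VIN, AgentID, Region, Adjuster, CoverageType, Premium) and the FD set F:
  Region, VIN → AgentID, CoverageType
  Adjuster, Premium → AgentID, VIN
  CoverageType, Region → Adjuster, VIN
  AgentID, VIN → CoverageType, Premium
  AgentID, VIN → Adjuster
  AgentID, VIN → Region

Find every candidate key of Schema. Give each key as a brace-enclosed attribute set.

{Adjuster, Premium}, {AgentID, VIN}, {CoverageType, Region}, {Region, VIN}

{Adjuster, Premium}⁺ = {Adjuster, AgentID, CoverageType, Premium, Region, VIN} — all of the relation — so {Adjuster, Premium} is a candidate key.
{AgentID, VIN}⁺ = {Adjuster, AgentID, CoverageType, Premium, Region, VIN} — all of the relation — so {AgentID, VIN} is a candidate key.
{CoverageType, Region}⁺ = {Adjuster, AgentID, CoverageType, Premium, Region, VIN} — all of the relation — so {CoverageType, Region} is a candidate key.
{Region, VIN}⁺ = {Adjuster, AgentID, CoverageType, Premium, Region, VIN} — all of the relation — so {Region, VIN} is a candidate key.
These are minimal and exhaustive — every other superkey contains one of them.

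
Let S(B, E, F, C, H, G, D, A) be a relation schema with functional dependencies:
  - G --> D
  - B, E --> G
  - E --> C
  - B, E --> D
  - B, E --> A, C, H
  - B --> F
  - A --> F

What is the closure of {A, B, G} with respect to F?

{A, B, D, F, G}

Start with {A, B, G}.
G --> D applies; add {D} → now {A, B, D, G}.
B --> F applies; add {F} → now {A, B, D, F, G}.
No further FD applies.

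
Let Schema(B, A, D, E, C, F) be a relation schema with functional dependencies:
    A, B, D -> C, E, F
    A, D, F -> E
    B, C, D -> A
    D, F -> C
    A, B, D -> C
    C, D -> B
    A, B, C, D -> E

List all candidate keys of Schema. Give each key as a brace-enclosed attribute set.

{A, B, D}, {C, D}, {D, F}

No FD produces {D}, so it must be in every candidate key.
{C, D}⁺ = {A, B, C, D, E, F} — all of the relation — so {C, D} is a candidate key.
{D, F}⁺ = {A, B, C, D, E, F} — all of the relation — so {D, F} is a candidate key.
{A, B, D}⁺ = {A, B, C, D, E, F} — all of the relation — so {A, B, D} is a candidate key.
These are minimal and exhaustive — every other superkey contains one of them.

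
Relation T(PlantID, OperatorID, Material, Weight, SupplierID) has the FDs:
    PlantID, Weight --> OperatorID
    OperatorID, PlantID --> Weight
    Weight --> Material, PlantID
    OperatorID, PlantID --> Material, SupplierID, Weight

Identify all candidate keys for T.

{OperatorID, PlantID}, {Weight}

Closure of {Weight} is {Material, OperatorID, PlantID, SupplierID, Weight}, the whole schema; {Weight} is a candidate key.
Closure of {OperatorID, PlantID} is {Material, OperatorID, PlantID, SupplierID, Weight}, the whole schema; {OperatorID, PlantID} is a candidate key.
No proper subset of any of these is a key, and no other minimal superkey exists.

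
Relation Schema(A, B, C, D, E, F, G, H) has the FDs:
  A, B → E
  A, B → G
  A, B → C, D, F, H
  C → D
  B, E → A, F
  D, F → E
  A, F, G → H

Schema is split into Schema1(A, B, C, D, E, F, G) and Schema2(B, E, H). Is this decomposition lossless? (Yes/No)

Schema1 ∩ Schema2 = {B, E}; its closure under F is {A, B, C, D, E, F, G, H}.
This includes all of Schema1, so the common attributes are a superkey of Schema1 — the join is lossless.

Yes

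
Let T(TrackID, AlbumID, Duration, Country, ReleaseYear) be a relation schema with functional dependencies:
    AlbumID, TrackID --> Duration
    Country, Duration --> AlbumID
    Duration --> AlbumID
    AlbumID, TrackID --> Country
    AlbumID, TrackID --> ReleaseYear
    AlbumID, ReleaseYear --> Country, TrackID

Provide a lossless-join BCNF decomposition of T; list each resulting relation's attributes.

{AlbumID, Duration}; {Country, Duration, ReleaseYear, TrackID}

Candidate keys of the original relation: {AlbumID, ReleaseYear}, {AlbumID, TrackID}, {Duration, ReleaseYear}, {Duration, TrackID}.
Within {AlbumID, Country, Duration, ReleaseYear, TrackID}: {Country, Duration}⁺ ∩ {AlbumID, Country, Duration, ReleaseYear, TrackID} = {AlbumID, Country, Duration}, not the whole set, so Country, Duration --> AlbumID violates BCNF; decompose into {AlbumID, Country, Duration} and {Country, Duration, ReleaseYear, TrackID}.
Within {AlbumID, Country, Duration}: {Duration}⁺ ∩ {AlbumID, Country, Duration} = {AlbumID, Duration}, not the whole set, so Duration --> AlbumID violates BCNF; decompose into {AlbumID, Duration} and {Country, Duration}.
{AlbumID, Duration}: every determinant is a superkey — BCNF.
{Country, Duration}: every determinant is a superkey — BCNF.
{Country, Duration, ReleaseYear, TrackID}: every determinant is a superkey — BCNF.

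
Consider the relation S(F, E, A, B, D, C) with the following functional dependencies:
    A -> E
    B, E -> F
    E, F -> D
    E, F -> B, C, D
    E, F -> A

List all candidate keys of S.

{A, B} is a candidate key since {A, B}⁺ = {A, B, C, D, E, F} covers every attribute.
{A, F} is a candidate key since {A, F}⁺ = {A, B, C, D, E, F} covers every attribute.
{B, E} is a candidate key since {B, E}⁺ = {A, B, C, D, E, F} covers every attribute.
{E, F} is a candidate key since {E, F}⁺ = {A, B, C, D, E, F} covers every attribute.
No proper subset of any of these is a key, and no other minimal superkey exists.

{A, B}, {A, F}, {B, E}, {E, F}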